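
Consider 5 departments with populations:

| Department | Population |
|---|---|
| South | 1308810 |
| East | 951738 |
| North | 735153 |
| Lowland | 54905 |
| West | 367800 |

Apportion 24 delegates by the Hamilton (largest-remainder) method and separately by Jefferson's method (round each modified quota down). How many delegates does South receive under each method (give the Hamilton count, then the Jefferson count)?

Hamilton: South 9, East 7, North 5, Lowland 0, West 3.
Jefferson: South 10, East 7, North 5, Lowland 0, West 2.
South gets 9 under Hamilton and 10 under Jefferson.

9 and 10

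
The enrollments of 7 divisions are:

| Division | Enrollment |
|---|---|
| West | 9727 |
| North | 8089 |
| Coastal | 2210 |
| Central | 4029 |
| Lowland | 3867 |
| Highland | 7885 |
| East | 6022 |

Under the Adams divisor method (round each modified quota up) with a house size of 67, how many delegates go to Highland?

Standard divisor 41829/67 ≈ 624.313; standard quotas: West 15.580, North 12.957, Coastal 3.540, Central 6.453, Lowland 6.194, Highland 12.630, East 9.646.
Rounding up gives 16, 13, 4, 7, 7, 13, 10 = 70 seats, so the divisor must be adjusted.
With modified divisor 660: modified quotas West 14.738, North 12.256, Coastal 3.348, Central 6.105, Lowland 5.859, Highland 11.947, East 9.124.
Rounding up: West 15, North 13, Coastal 4, Central 7, Lowland 6, Highland 12, East 10 (total 67).
Highland receives 12.

12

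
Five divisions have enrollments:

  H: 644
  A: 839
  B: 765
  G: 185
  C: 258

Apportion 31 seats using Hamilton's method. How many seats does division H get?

7

The standard divisor is 2691/31 ≈ 86.806.
Standard quotas: H 7.419, A 9.665, B 8.813, G 2.131, C 2.972.
Lower quotas: H 7, A 9, B 8, G 2, C 2 (sum 28, leaving 3 seats).
Remainders in descending order: C 0.972, B 0.813, A 0.665, H 0.419, G 0.131.
The surplus seats go to C, B, A.
H receives 7.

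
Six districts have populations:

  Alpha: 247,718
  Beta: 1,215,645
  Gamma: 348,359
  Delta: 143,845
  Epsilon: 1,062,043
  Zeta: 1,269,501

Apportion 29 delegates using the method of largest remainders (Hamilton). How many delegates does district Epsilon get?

7

Standard divisor: 4287111 ÷ 29 ≈ 147831.414.
Standard quotas: Alpha 1.6757, Beta 8.2232, Gamma 2.3565, Delta 0.9730, Epsilon 7.1841, Zeta 8.5875.
Lower quotas: Alpha 1, Beta 8, Gamma 2, Delta 0, Epsilon 7, Zeta 8 (sum 26, leaving 3 seats).
Remainders in descending order: Delta 0.9730, Alpha 0.6757, Zeta 0.5875, Gamma 0.3565, Beta 0.2232, Epsilon 0.1841.
Largest remainders: Delta, Alpha, Zeta receive the extra seats.
Epsilon receives 7.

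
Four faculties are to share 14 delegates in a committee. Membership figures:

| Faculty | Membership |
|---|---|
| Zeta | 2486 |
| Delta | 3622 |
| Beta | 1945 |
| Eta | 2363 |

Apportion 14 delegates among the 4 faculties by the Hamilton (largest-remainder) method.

Zeta 3, Delta 5, Beta 3, Eta 3

Total 10416; standard divisor 10416/14 = 744.
Standard quotas: Zeta 3.341, Delta 4.868, Beta 2.614, Eta 3.176.
Lower quotas: Zeta 3, Delta 4, Beta 2, Eta 3 (sum 12, leaving 2 seats).
Remainders in descending order: Delta 0.868, Beta 0.614, Zeta 0.341, Eta 0.176.
The surplus seats go to Delta, Beta.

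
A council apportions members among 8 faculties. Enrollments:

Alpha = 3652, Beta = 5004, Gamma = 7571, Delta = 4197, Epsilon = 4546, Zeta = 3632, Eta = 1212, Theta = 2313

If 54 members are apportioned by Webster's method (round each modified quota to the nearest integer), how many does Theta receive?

Standard divisor 32127/54 ≈ 594.944; standard quotas: Alpha 6.138, Beta 8.411, Gamma 12.726, Delta 7.054, Epsilon 7.641, Zeta 6.105, Eta 2.037, Theta 3.888.
Rounding to the nearest integer gives Alpha 6, Beta 8, Gamma 13, Delta 7, Epsilon 8, Zeta 6, Eta 2, Theta 4 — total 54, matching the house size, so no adjustment is needed.
Theta receives 4.

4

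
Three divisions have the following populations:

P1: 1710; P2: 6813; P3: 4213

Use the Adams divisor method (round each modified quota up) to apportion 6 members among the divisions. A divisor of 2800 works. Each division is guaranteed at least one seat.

P1: 1; P2: 3; P3: 2

With modified divisor 2800: modified quotas P1 0.611, P2 2.433, P3 1.505.
Rounding up: P1 1, P2 3, P3 2 (total 6).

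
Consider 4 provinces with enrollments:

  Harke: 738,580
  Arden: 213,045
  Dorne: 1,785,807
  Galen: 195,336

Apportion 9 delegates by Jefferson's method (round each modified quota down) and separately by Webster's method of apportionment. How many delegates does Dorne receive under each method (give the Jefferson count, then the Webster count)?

Jefferson: Harke 2, Arden 0, Dorne 7, Galen 0.
Webster: Harke 2, Arden 1, Dorne 5, Galen 1.
Dorne gets 7 under Jefferson and 5 under Webster.

7 and 5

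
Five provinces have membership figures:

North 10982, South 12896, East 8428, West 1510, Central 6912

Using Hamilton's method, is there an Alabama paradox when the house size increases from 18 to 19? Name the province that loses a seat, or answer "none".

none

At 18 seats: North 5, South 6, East 4, West 0, Central 3.
At 19 seats: North 5, South 6, East 4, West 1, Central 3.
No province's allocation decreased.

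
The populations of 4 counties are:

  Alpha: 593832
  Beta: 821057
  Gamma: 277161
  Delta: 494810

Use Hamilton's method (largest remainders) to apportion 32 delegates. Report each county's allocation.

Total 2186860; standard divisor 2186860/32 ≈ 68339.375.
Standard quotas: Alpha 8.6895, Beta 12.0144, Gamma 4.0557, Delta 7.2405.
Lower quotas: Alpha 8, Beta 12, Gamma 4, Delta 7 (sum 31, leaving 1 seat).
Remainders in descending order: Alpha 0.6895, Delta 0.2405, Gamma 0.0557, Beta 0.0144.
Largest remainder: Alpha receives the extra seat.

Alpha 9; Beta 12; Gamma 4; Delta 7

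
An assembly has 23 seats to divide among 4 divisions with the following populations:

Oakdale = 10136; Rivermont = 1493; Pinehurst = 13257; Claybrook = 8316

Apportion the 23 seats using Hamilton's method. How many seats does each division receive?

Oakdale=7, Rivermont=1, Pinehurst=9, Claybrook=6

Total 33202; standard divisor 33202/23 ≈ 1443.565.
Standard quotas: Oakdale 7.0215, Rivermont 1.0342, Pinehurst 9.1835, Claybrook 5.7607.
Lower quotas: Oakdale 7, Rivermont 1, Pinehurst 9, Claybrook 5 (sum 22, leaving 1 seat).
Remainders in descending order: Claybrook 0.7607, Pinehurst 0.1835, Rivermont 0.0342, Oakdale 0.0215.
The surplus seat goes to Claybrook.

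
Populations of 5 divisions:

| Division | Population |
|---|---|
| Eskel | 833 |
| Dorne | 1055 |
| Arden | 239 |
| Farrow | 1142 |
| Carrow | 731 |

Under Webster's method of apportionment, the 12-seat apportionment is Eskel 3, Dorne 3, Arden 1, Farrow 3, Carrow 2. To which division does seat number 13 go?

Priority for the next seat is population ÷ (current seats + 0.5).
Priorities: Eskel 238.000, Dorne 301.429, Arden 159.333, Farrow 326.286, Carrow 292.400.
Highest priority: Farrow.

Farrow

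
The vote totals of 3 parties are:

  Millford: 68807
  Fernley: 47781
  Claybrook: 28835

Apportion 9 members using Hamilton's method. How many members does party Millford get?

Total 145423; standard divisor 145423/9 ≈ 16158.111.
Standard quotas: Millford 4.2584, Fernley 2.9571, Claybrook 1.7846.
Lower quotas: Millford 4, Fernley 2, Claybrook 1 (sum 7, leaving 2 seats).
Remainders in descending order: Fernley 0.9571, Claybrook 0.7846, Millford 0.2584.
Largest remainders: Fernley, Claybrook receive the extra seats.
Millford receives 4.

4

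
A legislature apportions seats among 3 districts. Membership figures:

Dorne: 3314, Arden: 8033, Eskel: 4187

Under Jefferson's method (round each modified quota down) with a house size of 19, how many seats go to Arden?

10

Standard divisor 15534/19 ≈ 817.579; standard quotas: Dorne 4.053, Arden 9.825, Eskel 5.121.
Rounding down gives 4, 9, 5 = 18 seats, so the divisor must be adjusted.
With modified divisor 800: modified quotas Dorne 4.143, Arden 10.041, Eskel 5.234.
Rounding down: Dorne 4, Arden 10, Eskel 5 (total 19).
Arden receives 10.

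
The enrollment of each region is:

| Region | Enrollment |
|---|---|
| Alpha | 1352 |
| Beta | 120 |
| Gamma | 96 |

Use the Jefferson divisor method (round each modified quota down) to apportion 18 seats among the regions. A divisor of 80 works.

Alpha: 16, Beta: 1, Gamma: 1

With modified divisor 80: modified quotas Alpha 16.900, Beta 1.500, Gamma 1.200.
Rounding down: Alpha 16, Beta 1, Gamma 1 (total 18).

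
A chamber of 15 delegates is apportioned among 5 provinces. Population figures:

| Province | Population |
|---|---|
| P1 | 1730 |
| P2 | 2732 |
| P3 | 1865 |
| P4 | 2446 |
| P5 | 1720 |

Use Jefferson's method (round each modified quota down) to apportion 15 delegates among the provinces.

P1=2; P2=4; P3=3; P4=4; P5=2

Standard divisor 10493/15 ≈ 699.533; standard quotas: P1 2.473, P2 3.905, P3 2.666, P4 3.497, P5 2.459.
Rounding down gives 2, 3, 2, 3, 2 = 12 seats, so the divisor must be adjusted.
With modified divisor 600: modified quotas P1 2.883, P2 4.553, P3 3.108, P4 4.077, P5 2.867.
Rounding down: P1 2, P2 4, P3 3, P4 4, P5 2 (total 15).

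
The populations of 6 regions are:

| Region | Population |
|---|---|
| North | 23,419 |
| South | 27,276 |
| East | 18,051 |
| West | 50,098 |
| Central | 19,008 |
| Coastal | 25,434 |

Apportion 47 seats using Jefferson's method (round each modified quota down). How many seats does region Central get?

5

Standard divisor 163286/47 ≈ 3474.17; standard quotas: North 6.741, South 7.851, East 5.196, West 14.420, Central 5.471, Coastal 7.321.
Rounding down gives 6, 7, 5, 14, 5, 7 = 44 seats, so the divisor must be adjusted.
With modified divisor 3300: modified quotas North 7.097, South 8.265, East 5.470, West 15.181, Central 5.760, Coastal 7.707.
Rounding down: North 7, South 8, East 5, West 15, Central 5, Coastal 7 (total 47).
Central receives 5.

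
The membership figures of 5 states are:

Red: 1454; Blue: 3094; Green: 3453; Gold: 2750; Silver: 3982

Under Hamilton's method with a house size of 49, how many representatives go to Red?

5

Total 14733; standard divisor 14733/49 ≈ 300.673.
Standard quotas: Red 4.836, Blue 10.290, Green 11.484, Gold 9.146, Silver 13.244.
Lower quotas: Red 4, Blue 10, Green 11, Gold 9, Silver 13 (sum 47, leaving 2 seats).
Remainders in descending order: Red 0.836, Green 0.484, Blue 0.290, Silver 0.244, Gold 0.146.
Largest remainders: Red, Green receive the extra seats.
Red receives 5.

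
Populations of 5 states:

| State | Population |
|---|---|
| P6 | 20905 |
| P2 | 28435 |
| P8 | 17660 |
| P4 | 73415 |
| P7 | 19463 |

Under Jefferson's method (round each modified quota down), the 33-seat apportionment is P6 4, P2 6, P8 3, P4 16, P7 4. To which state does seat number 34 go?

Priority for the next seat is population ÷ (current seats + 1).
Priorities: P6 4181.000, P2 4062.143, P8 4415.000, P4 4318.529, P7 3892.600.
Highest priority: P8.

P8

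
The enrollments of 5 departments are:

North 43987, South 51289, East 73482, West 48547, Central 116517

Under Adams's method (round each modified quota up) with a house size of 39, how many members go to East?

9

Standard divisor 333822/39 ≈ 8559.538; standard quotas: North 5.139, South 5.992, East 8.585, West 5.672, Central 13.613.
Rounding up gives 6, 6, 9, 6, 14 = 41 seats, so the divisor must be adjusted.
With modified divisor 9100: modified quotas North 4.834, South 5.636, East 8.075, West 5.335, Central 12.804.
Rounding up: North 5, South 6, East 9, West 6, Central 13 (total 39).
East receives 9.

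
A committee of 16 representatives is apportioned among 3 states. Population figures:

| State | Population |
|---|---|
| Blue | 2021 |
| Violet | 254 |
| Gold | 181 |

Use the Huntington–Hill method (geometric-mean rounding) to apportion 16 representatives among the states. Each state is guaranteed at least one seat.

Blue 13, Violet 2, Gold 1

With divisor 156: modified quotas Blue 12.955, Violet 1.628, Gold 1.160.
Geometric-mean thresholds: Blue √(12·13)=12.490, Violet √(1·2)=1.414, Gold √(1·2)=1.414.
Each quota rounded against its threshold gives Blue 13, Violet 2, Gold 1 (total 16).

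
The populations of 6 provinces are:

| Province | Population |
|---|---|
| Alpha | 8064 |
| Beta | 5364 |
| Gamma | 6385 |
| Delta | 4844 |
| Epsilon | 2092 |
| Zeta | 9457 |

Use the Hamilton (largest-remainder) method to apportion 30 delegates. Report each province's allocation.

The standard divisor is 36206/30 ≈ 1206.867.
Standard quotas: Alpha 6.6818, Beta 4.4446, Gamma 5.2906, Delta 4.0137, Epsilon 1.7334, Zeta 7.8360.
Lower quotas: Alpha 6, Beta 4, Gamma 5, Delta 4, Epsilon 1, Zeta 7 (sum 27, leaving 3 seats).
Remainders in descending order: Zeta 0.8360, Epsilon 0.7334, Alpha 0.6818, Beta 0.4446, Gamma 0.2906, Delta 0.0137.
The surplus seats go to Zeta, Epsilon, Alpha.

Alpha: 7, Beta: 4, Gamma: 5, Delta: 4, Epsilon: 2, Zeta: 8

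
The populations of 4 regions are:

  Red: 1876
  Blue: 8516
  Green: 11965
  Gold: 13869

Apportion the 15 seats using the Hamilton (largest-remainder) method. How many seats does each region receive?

The standard divisor is 36226/15 ≈ 2415.067.
Standard quotas: Red 0.7768, Blue 3.5262, Green 4.9543, Gold 5.7427.
Lower quotas: Red 0, Blue 3, Green 4, Gold 5 (sum 12, leaving 3 seats).
Remainders in descending order: Green 0.9543, Red 0.7768, Gold 0.7427, Blue 0.5262.
Largest remainders: Green, Red, Gold receive the extra seats.

Red: 1, Blue: 3, Green: 5, Gold: 6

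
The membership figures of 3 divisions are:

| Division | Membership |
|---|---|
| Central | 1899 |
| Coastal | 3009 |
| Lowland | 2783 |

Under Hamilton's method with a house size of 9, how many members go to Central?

2

The standard divisor is 7691/9 ≈ 854.556.
Standard quotas: Central 2.222, Coastal 3.521, Lowland 3.257.
Lower quotas: Central 2, Coastal 3, Lowland 3 (sum 8, leaving 1 seat).
Remainders in descending order: Coastal 0.521, Lowland 0.257, Central 0.222.
Largest remainder: Coastal receives the extra seat.
Central receives 2.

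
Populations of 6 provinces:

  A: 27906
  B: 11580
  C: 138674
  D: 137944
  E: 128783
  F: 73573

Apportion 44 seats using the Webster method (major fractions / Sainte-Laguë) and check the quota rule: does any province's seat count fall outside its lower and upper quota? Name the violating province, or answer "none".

Standard quotas: A 2.368, B 0.983, C 11.769, D 11.707, E 10.929, F 6.244.
Webster allocation: A 2, B 1, C 12, D 12, E 11, F 6.
Every allocation lies between the lower and upper quota.

none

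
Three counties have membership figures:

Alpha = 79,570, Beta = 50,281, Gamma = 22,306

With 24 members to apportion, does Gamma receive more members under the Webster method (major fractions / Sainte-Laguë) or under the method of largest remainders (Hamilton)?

Webster

Webster: Alpha 12, Beta 8, Gamma 4.
Hamilton: Alpha 13, Beta 8, Gamma 3.
Gamma gets 4 under Webster and 3 under Hamilton.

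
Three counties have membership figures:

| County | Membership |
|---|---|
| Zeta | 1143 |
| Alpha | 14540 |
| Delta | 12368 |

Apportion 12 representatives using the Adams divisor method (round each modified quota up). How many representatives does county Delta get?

5

Standard divisor 28051/12 ≈ 2337.583; standard quotas: Zeta 0.489, Alpha 6.220, Delta 5.291.
Rounding up gives 1, 7, 6 = 14 seats, so the divisor must be adjusted.
With modified divisor 2700: modified quotas Zeta 0.423, Alpha 5.385, Delta 4.581.
Rounding up: Zeta 1, Alpha 6, Delta 5 (total 12).
Delta receives 5.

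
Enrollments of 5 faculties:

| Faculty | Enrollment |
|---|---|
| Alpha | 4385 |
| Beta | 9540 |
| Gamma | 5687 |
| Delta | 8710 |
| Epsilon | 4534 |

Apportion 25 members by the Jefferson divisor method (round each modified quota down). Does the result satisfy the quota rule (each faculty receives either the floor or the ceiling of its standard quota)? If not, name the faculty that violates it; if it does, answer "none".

Standard quotas: Alpha 3.337, Beta 7.259, Gamma 4.327, Delta 6.627, Epsilon 3.450.
Jefferson allocation: Alpha 3, Beta 8, Gamma 4, Delta 7, Epsilon 3.
Every allocation lies between the lower and upper quota.

none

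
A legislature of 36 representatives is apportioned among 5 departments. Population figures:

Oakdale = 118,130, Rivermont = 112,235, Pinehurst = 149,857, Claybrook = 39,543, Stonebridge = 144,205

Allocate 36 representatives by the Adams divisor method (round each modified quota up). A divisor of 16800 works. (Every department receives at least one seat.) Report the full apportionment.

Oakdale 8, Rivermont 7, Pinehurst 9, Claybrook 3, Stonebridge 9

With modified divisor 16800: modified quotas Oakdale 7.032, Rivermont 6.681, Pinehurst 8.920, Claybrook 2.354, Stonebridge 8.584.
Rounding up: Oakdale 8, Rivermont 7, Pinehurst 9, Claybrook 3, Stonebridge 9 (total 36).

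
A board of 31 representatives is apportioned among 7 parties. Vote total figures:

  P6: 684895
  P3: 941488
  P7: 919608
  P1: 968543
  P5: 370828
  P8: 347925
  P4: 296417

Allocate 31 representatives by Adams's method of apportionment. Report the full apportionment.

Standard divisor 4529704/31 ≈ 146119.484; standard quotas: P6 4.687, P3 6.443, P7 6.294, P1 6.628, P5 2.538, P8 2.381, P4 2.029.
Rounding up gives 5, 7, 7, 7, 3, 3, 3 = 35 seats, so the divisor must be adjusted.
With modified divisor 166300: modified quotas P6 4.118, P3 5.661, P7 5.530, P1 5.824, P5 2.230, P8 2.092, P4 1.782.
Rounding up: P6 5, P3 6, P7 6, P1 6, P5 3, P8 3, P4 2 (total 31).

P6 5, P3 6, P7 6, P1 6, P5 3, P8 3, P4 2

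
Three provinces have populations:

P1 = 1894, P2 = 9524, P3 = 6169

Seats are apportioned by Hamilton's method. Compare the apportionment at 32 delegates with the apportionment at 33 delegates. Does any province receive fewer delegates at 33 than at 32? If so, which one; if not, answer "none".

At 32 seats: P1 4, P2 17, P3 11.
At 33 seats: P1 3, P2 18, P3 12.
P1 drops from 4 to 3.

P1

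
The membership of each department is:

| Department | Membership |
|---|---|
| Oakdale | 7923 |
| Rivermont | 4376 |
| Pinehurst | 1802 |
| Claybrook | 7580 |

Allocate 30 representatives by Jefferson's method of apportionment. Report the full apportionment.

Oakdale 11; Rivermont 6; Pinehurst 2; Claybrook 11

Standard divisor 21681/30 ≈ 722.7; standard quotas: Oakdale 10.963, Rivermont 6.055, Pinehurst 2.493, Claybrook 10.488.
Rounding down gives 10, 6, 2, 10 = 28 seats, so the divisor must be adjusted.
With modified divisor 670: modified quotas Oakdale 11.825, Rivermont 6.531, Pinehurst 2.690, Claybrook 11.313.
Rounding down: Oakdale 11, Rivermont 6, Pinehurst 2, Claybrook 11 (total 30).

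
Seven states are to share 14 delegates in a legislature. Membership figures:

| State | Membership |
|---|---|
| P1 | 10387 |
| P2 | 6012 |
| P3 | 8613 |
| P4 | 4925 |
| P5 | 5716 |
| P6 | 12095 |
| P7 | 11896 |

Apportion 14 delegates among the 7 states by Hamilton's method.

P1=3, P2=1, P3=2, P4=1, P5=1, P6=3, P7=3

The standard divisor is 59644/14 ≈ 4260.286.
Standard quotas: P1 2.4381, P2 1.4112, P3 2.0217, P4 1.1560, P5 1.3417, P6 2.8390, P7 2.7923.
Lower quotas: P1 2, P2 1, P3 2, P4 1, P5 1, P6 2, P7 2 (sum 11, leaving 3 seats).
Remainders in descending order: P6 0.8390, P7 0.7923, P1 0.4381, P2 0.4112, P5 0.3417, P4 0.1560, P3 0.0217.
Largest remainders: P6, P7, P1 receive the extra seats.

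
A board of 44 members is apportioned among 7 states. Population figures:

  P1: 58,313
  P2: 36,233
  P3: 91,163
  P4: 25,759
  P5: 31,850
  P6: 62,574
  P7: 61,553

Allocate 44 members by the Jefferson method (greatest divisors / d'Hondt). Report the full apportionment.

Standard divisor 367445/44 ≈ 8351.023; standard quotas: P1 6.983, P2 4.339, P3 10.916, P4 3.085, P5 3.814, P6 7.493, P7 7.371.
Rounding down gives 6, 4, 10, 3, 3, 7, 7 = 40 seats, so the divisor must be adjusted.
With modified divisor 7800: modified quotas P1 7.476, P2 4.645, P3 11.688, P4 3.302, P5 4.083, P6 8.022, P7 7.891.
Rounding down: P1 7, P2 4, P3 11, P4 3, P5 4, P6 8, P7 7 (total 44).

P1: 7, P2: 4, P3: 11, P4: 3, P5: 4, P6: 8, P7: 7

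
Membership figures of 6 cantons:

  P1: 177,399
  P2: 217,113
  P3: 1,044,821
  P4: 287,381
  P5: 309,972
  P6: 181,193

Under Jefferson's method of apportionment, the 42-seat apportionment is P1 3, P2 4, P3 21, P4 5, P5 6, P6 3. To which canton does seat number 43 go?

P4

Priority for the next seat is population ÷ (current seats + 1).
Priorities: P1 44349.750, P2 43422.600, P3 47491.864, P4 47896.833, P5 44281.714, P6 45298.250.
Highest priority: P4.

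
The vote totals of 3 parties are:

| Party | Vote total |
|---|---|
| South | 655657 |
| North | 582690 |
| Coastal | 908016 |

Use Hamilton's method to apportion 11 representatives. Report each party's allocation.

Total 2146363; standard divisor 2146363/11 ≈ 195123.909.
Standard quotas: South 3.3602, North 2.9863, Coastal 4.6535.
Lower quotas: South 3, North 2, Coastal 4 (sum 9, leaving 2 seats).
Remainders in descending order: North 0.9863, Coastal 0.6535, South 0.3602.
The surplus seats go to North, Coastal.

South 3; North 3; Coastal 5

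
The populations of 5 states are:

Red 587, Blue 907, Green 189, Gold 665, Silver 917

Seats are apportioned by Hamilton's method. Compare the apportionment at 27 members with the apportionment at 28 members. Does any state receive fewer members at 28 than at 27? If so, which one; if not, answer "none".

At 27 seats: Red 5, Blue 7, Green 2, Gold 5, Silver 8.
At 28 seats: Red 5, Blue 8, Green 1, Gold 6, Silver 8.
Green drops from 2 to 1.

Green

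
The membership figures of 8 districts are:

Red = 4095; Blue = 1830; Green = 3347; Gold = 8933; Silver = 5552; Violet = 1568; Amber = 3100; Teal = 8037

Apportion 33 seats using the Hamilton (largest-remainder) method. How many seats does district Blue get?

2

Standard divisor: 36462 ÷ 33 ≈ 1104.909.
Standard quotas: Red 3.7062, Blue 1.6562, Green 3.0292, Gold 8.0848, Silver 5.0248, Violet 1.4191, Amber 2.8057, Teal 7.2739.
Lower quotas: Red 3, Blue 1, Green 3, Gold 8, Silver 5, Violet 1, Amber 2, Teal 7 (sum 30, leaving 3 seats).
Remainders in descending order: Amber 0.8057, Red 0.7062, Blue 0.6562, Violet 0.4191, Teal 0.2739, Gold 0.0848, Green 0.0292, Silver 0.0248.
The surplus seats go to Amber, Red, Blue.
Blue receives 2.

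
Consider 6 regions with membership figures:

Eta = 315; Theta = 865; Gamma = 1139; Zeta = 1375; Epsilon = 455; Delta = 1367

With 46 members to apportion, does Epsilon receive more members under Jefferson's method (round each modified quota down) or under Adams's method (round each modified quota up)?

Adams

Jefferson: Eta 2, Theta 7, Gamma 10, Zeta 12, Epsilon 3, Delta 12.
Adams: Eta 3, Theta 7, Gamma 10, Zeta 11, Epsilon 4, Delta 11.
Epsilon gets 3 under Jefferson and 4 under Adams.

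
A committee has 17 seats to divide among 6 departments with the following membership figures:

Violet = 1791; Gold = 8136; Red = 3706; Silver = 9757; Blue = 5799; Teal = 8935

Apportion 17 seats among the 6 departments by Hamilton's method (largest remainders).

Violet 1; Gold 4; Red 2; Silver 4; Blue 2; Teal 4

Total 38124; standard divisor 38124/17 ≈ 2242.588.
Standard quotas: Violet 0.7986, Gold 3.6280, Red 1.6526, Silver 4.3508, Blue 2.5859, Teal 3.9842.
Lower quotas: Violet 0, Gold 3, Red 1, Silver 4, Blue 2, Teal 3 (sum 13, leaving 4 seats).
Remainders in descending order: Teal 0.9842, Violet 0.7986, Red 0.6526, Gold 0.6280, Blue 0.5859, Silver 0.3508.
Largest remainders: Teal, Violet, Red, Gold receive the extra seats.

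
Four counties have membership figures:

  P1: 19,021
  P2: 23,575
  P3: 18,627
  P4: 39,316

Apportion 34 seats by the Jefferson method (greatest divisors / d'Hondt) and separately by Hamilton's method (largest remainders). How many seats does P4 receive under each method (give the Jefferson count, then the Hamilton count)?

Jefferson: P1 6, P2 8, P3 6, P4 14.
Hamilton: P1 7, P2 8, P3 6, P4 13.
P4 gets 14 under Jefferson and 13 under Hamilton.

14 and 13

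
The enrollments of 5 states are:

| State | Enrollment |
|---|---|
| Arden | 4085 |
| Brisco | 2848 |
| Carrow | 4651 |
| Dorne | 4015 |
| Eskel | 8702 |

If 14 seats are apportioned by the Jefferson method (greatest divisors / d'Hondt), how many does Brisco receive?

1

Standard divisor 24301/14 ≈ 1735.786; standard quotas: Arden 2.353, Brisco 1.641, Carrow 2.679, Dorne 2.313, Eskel 5.013.
Rounding down gives 2, 1, 2, 2, 5 = 12 seats, so the divisor must be adjusted.
With modified divisor 1440: modified quotas Arden 2.837, Brisco 1.978, Carrow 3.230, Dorne 2.788, Eskel 6.043.
Rounding down: Arden 2, Brisco 1, Carrow 3, Dorne 2, Eskel 6 (total 14).
Brisco receives 1.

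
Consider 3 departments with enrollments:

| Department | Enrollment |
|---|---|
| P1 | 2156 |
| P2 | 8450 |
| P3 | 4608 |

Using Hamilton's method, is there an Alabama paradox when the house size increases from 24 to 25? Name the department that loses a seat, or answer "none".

P1

At 24 seats: P1 4, P2 13, P3 7.
At 25 seats: P1 3, P2 14, P3 8.
P1 drops from 4 to 3.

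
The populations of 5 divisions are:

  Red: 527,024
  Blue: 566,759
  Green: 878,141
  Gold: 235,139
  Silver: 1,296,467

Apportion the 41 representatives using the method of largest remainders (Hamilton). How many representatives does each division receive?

The standard divisor is 3503530/41 ≈ 85451.951.
Standard quotas: Red 6.1675, Blue 6.6325, Green 10.2764, Gold 2.7517, Silver 15.1719.
Lower quotas: Red 6, Blue 6, Green 10, Gold 2, Silver 15 (sum 39, leaving 2 seats).
Remainders in descending order: Gold 0.7517, Blue 0.6325, Green 0.2764, Silver 0.1719, Red 0.1675.
The surplus seats go to Gold, Blue.

Red: 6, Blue: 7, Green: 10, Gold: 3, Silver: 15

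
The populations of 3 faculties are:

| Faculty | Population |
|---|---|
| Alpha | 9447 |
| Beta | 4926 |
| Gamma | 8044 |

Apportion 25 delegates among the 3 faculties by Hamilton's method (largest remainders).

Alpha 11, Beta 5, Gamma 9

Standard divisor: 22417 ÷ 25 ≈ 896.68.
Standard quotas: Alpha 10.5355, Beta 5.4936, Gamma 8.9709.
Lower quotas: Alpha 10, Beta 5, Gamma 8 (sum 23, leaving 2 seats).
Remainders in descending order: Gamma 0.9709, Alpha 0.5355, Beta 0.4936.
The surplus seats go to Gamma, Alpha.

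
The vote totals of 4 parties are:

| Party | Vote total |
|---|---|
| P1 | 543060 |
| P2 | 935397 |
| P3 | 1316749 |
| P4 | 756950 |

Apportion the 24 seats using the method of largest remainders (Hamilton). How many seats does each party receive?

P1 4, P2 6, P3 9, P4 5

The standard divisor is 3552156/24 ≈ 148006.5.
Standard quotas: P1 3.6692, P2 6.3200, P3 8.8966, P4 5.1143.
Lower quotas: P1 3, P2 6, P3 8, P4 5 (sum 22, leaving 2 seats).
Remainders in descending order: P3 0.8966, P1 0.6692, P2 0.3200, P4 0.1143.
The surplus seats go to P3, P1.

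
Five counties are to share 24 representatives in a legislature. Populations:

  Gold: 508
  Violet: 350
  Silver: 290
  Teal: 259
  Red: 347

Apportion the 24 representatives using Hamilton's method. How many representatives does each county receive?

Total 1754; standard divisor 1754/24 ≈ 73.083.
Standard quotas: Gold 6.951, Violet 4.789, Silver 3.968, Teal 3.544, Red 4.748.
Lower quotas: Gold 6, Violet 4, Silver 3, Teal 3, Red 4 (sum 20, leaving 4 seats).
Remainders in descending order: Silver 0.968, Gold 0.951, Violet 0.789, Red 0.748, Teal 0.544.
The surplus seats go to Silver, Gold, Violet, Red.

Gold 7, Violet 5, Silver 4, Teal 3, Red 5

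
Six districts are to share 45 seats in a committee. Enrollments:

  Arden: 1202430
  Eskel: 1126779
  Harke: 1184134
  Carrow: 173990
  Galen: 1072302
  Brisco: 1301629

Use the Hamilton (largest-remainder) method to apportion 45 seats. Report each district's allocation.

The standard divisor is 6061264/45 ≈ 134694.756.
Standard quotas: Arden 8.9271, Eskel 8.3654, Harke 8.7912, Carrow 1.2917, Galen 7.9610, Brisco 9.6635.
Lower quotas: Arden 8, Eskel 8, Harke 8, Carrow 1, Galen 7, Brisco 9 (sum 41, leaving 4 seats).
Remainders in descending order: Galen 0.9610, Arden 0.9271, Harke 0.7912, Brisco 0.6635, Eskel 0.3654, Carrow 0.2917.
Largest remainders: Galen, Arden, Harke, Brisco receive the extra seats.

Arden=9, Eskel=8, Harke=9, Carrow=1, Galen=8, Brisco=10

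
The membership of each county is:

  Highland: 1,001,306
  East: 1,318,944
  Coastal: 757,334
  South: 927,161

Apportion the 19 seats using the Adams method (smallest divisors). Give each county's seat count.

Standard divisor 4004745/19 ≈ 210776.053; standard quotas: Highland 4.751, East 6.258, Coastal 3.593, South 4.399.
Rounding up gives 5, 7, 4, 5 = 21 seats, so the divisor must be adjusted.
With modified divisor 241100: modified quotas Highland 4.153, East 5.471, Coastal 3.141, South 3.846.
Rounding up: Highland 5, East 6, Coastal 4, South 4 (total 19).

Highland: 5, East: 6, Coastal: 4, South: 4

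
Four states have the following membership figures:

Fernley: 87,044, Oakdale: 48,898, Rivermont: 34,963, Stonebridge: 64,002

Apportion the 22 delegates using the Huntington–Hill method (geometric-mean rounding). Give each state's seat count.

Fernley 8, Oakdale 5, Rivermont 3, Stonebridge 6

With divisor 10596: modified quotas Fernley 8.215, Oakdale 4.615, Rivermont 3.300, Stonebridge 6.040.
Geometric-mean thresholds: Fernley √(8·9)=8.485, Oakdale √(4·5)=4.472, Rivermont √(3·4)=3.464, Stonebridge √(6·7)=6.481.
Each quota rounded against its threshold gives Fernley 8, Oakdale 5, Rivermont 3, Stonebridge 6 (total 22).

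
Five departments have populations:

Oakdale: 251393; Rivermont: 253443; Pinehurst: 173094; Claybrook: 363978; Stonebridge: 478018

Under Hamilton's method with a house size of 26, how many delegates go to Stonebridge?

Total 1519926; standard divisor 1519926/26 ≈ 58458.692.
Standard quotas: Oakdale 4.3004, Rivermont 4.3354, Pinehurst 2.9610, Claybrook 6.2262, Stonebridge 8.1770.
Lower quotas: Oakdale 4, Rivermont 4, Pinehurst 2, Claybrook 6, Stonebridge 8 (sum 24, leaving 2 seats).
Remainders in descending order: Pinehurst 0.9610, Rivermont 0.3354, Oakdale 0.3004, Claybrook 0.2262, Stonebridge 0.1770.
The surplus seats go to Pinehurst, Rivermont.
Stonebridge receives 8.

8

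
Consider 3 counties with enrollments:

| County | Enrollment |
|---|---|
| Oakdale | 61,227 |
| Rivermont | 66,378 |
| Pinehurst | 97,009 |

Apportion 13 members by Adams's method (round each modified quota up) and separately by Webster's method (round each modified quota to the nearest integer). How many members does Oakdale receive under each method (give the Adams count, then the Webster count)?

4 and 3

Adams: Oakdale 4, Rivermont 4, Pinehurst 5.
Webster: Oakdale 3, Rivermont 4, Pinehurst 6.
Oakdale gets 4 under Adams and 3 under Webster.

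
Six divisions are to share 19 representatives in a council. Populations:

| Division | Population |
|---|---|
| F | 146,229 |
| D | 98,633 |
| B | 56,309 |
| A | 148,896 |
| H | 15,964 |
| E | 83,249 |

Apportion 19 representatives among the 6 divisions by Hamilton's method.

Standard divisor: 549280 ÷ 19 ≈ 28909.474.
Standard quotas: F 5.0582, D 3.4118, B 1.9478, A 5.1504, H 0.5522, E 2.8796.
Lower quotas: F 5, D 3, B 1, A 5, H 0, E 2 (sum 16, leaving 3 seats).
Remainders in descending order: B 0.9478, E 0.8796, H 0.5522, D 0.4118, A 0.1504, F 0.0582.
The surplus seats go to B, E, H.

F=5, D=3, B=2, A=5, H=1, E=3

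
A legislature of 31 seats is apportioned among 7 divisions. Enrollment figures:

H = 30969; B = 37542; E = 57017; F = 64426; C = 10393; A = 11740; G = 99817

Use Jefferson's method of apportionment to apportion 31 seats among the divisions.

H 3, B 4, E 6, F 6, C 1, A 1, G 10

Standard divisor 311904/31 ≈ 10061.419; standard quotas: H 3.078, B 3.731, E 5.667, F 6.403, C 1.033, A 1.167, G 9.921.
Rounding down gives 3, 3, 5, 6, 1, 1, 9 = 28 seats, so the divisor must be adjusted.
With modified divisor 9300: modified quotas H 3.330, B 4.037, E 6.131, F 6.928, C 1.118, A 1.262, G 10.733.
Rounding down: H 3, B 4, E 6, F 6, C 1, A 1, G 10 (total 31).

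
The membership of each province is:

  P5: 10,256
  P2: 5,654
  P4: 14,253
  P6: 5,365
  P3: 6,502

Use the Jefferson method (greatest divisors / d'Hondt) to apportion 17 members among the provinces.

Standard divisor 42030/17 ≈ 2472.353; standard quotas: P5 4.148, P2 2.287, P4 5.765, P6 2.170, P3 2.630.
Rounding down gives 4, 2, 5, 2, 2 = 15 seats, so the divisor must be adjusted.
With modified divisor 2100: modified quotas P5 4.884, P2 2.692, P4 6.787, P6 2.555, P3 3.096.
Rounding down: P5 4, P2 2, P4 6, P6 2, P3 3 (total 17).

P5: 4; P2: 2; P4: 6; P6: 2; P3: 3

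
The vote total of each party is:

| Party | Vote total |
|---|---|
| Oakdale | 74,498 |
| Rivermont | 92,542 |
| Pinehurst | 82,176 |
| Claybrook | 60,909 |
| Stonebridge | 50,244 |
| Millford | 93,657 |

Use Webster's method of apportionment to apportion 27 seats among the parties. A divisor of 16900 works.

Oakdale 4, Rivermont 5, Pinehurst 5, Claybrook 4, Stonebridge 3, Millford 6

With modified divisor 16900: modified quotas Oakdale 4.408, Rivermont 5.476, Pinehurst 4.862, Claybrook 3.604, Stonebridge 2.973, Millford 5.542.
Rounding to the nearest integer: Oakdale 4, Rivermont 5, Pinehurst 5, Claybrook 4, Stonebridge 3, Millford 6 (total 27).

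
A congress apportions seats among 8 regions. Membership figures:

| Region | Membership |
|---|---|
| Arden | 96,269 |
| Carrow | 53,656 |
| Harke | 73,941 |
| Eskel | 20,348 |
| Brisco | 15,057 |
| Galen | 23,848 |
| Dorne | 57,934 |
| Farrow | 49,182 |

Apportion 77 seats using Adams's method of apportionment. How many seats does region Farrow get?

Standard divisor 390235/77 ≈ 5067.987; standard quotas: Arden 18.996, Carrow 10.587, Harke 14.590, Eskel 4.015, Brisco 2.971, Galen 4.706, Dorne 11.431, Farrow 9.704.
Rounding up gives 19, 11, 15, 5, 3, 5, 12, 10 = 80 seats, so the divisor must be adjusted.
With modified divisor 5300: modified quotas Arden 18.164, Carrow 10.124, Harke 13.951, Eskel 3.839, Brisco 2.841, Galen 4.500, Dorne 10.931, Farrow 9.280.
Rounding up: Arden 19, Carrow 11, Harke 14, Eskel 4, Brisco 3, Galen 5, Dorne 11, Farrow 10 (total 77).
Farrow receives 10.

10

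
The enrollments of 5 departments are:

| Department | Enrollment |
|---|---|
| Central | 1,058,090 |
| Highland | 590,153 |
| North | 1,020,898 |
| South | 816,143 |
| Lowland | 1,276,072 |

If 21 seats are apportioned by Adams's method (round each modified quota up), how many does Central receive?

Standard divisor 4761356/21 ≈ 226731.238; standard quotas: Central 4.667, Highland 2.603, North 4.503, South 3.600, Lowland 5.628.
Rounding up gives 5, 3, 5, 4, 6 = 23 seats, so the divisor must be adjusted.
With modified divisor 259900: modified quotas Central 4.071, Highland 2.271, North 3.928, South 3.140, Lowland 4.910.
Rounding up: Central 5, Highland 3, North 4, South 4, Lowland 5 (total 21).
Central receives 5.

5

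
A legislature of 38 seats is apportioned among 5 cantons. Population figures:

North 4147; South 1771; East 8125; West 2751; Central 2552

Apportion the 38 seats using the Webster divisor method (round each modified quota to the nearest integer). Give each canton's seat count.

Standard divisor 19346/38 ≈ 509.105; standard quotas: North 8.146, South 3.479, East 15.959, West 5.404, Central 5.013.
Rounding to the nearest integer gives 8, 3, 16, 5, 5 = 37 seats, so the divisor must be adjusted.
With modified divisor 503: modified quotas North 8.245, South 3.521, East 16.153, West 5.469, Central 5.074.
Rounding to the nearest integer: North 8, South 4, East 16, West 5, Central 5 (total 38).

North 8; South 4; East 16; West 5; Central 5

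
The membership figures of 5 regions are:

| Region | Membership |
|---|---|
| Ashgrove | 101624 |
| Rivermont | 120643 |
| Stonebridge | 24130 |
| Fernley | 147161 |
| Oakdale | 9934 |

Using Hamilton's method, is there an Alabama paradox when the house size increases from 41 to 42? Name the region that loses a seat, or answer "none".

Stonebridge

At 41 seats: Ashgrove 10, Rivermont 12, Stonebridge 3, Fernley 15, Oakdale 1.
At 42 seats: Ashgrove 11, Rivermont 13, Stonebridge 2, Fernley 15, Oakdale 1.
Stonebridge drops from 3 to 2.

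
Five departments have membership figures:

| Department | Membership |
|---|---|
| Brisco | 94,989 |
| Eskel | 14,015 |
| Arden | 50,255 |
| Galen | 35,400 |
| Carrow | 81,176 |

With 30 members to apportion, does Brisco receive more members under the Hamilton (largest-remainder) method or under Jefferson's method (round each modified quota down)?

Jefferson

Hamilton: Brisco 10, Eskel 2, Arden 5, Galen 4, Carrow 9.
Jefferson: Brisco 11, Eskel 1, Arden 5, Galen 4, Carrow 9.
Brisco gets 10 under Hamilton and 11 under Jefferson.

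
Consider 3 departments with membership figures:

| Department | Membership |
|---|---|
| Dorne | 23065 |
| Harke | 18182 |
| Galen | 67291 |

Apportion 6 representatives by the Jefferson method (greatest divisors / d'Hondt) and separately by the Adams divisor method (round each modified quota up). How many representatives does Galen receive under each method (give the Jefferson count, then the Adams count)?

Jefferson: Dorne 1, Harke 1, Galen 4.
Adams: Dorne 2, Harke 1, Galen 3.
Galen gets 4 under Jefferson and 3 under Adams.

4 and 3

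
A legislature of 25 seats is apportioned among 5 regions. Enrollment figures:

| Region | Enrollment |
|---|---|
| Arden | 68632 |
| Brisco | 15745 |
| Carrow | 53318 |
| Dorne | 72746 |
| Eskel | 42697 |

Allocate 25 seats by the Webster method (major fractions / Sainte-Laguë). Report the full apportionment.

Arden 7, Brisco 2, Carrow 5, Dorne 7, Eskel 4

Standard divisor 253138/25 ≈ 10125.52; standard quotas: Arden 6.778, Brisco 1.555, Carrow 5.266, Dorne 7.184, Eskel 4.217.
Rounding to the nearest integer gives Arden 7, Brisco 2, Carrow 5, Dorne 7, Eskel 4 — total 25, matching the house size, so no adjustment is needed.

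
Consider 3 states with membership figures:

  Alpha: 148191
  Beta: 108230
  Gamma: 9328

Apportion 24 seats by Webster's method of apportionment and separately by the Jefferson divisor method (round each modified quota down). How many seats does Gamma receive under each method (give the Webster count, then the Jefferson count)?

Webster: Alpha 13, Beta 10, Gamma 1.
Jefferson: Alpha 14, Beta 10, Gamma 0.
Gamma gets 1 under Webster and 0 under Jefferson.

1 and 0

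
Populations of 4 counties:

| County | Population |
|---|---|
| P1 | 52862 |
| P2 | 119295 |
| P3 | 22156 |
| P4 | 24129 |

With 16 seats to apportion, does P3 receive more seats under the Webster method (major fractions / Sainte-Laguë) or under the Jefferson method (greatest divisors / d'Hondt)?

Webster: P1 4, P2 8, P3 2, P4 2.
Jefferson: P1 4, P2 9, P3 1, P4 2.
P3 gets 2 under Webster and 1 under Jefferson.

Webster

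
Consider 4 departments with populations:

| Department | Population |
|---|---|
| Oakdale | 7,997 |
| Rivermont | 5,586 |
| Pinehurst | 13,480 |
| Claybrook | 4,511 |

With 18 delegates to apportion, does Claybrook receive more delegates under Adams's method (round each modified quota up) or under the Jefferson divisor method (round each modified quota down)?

Adams

Adams: Oakdale 5, Rivermont 3, Pinehurst 7, Claybrook 3.
Jefferson: Oakdale 5, Rivermont 3, Pinehurst 8, Claybrook 2.
Claybrook gets 3 under Adams and 2 under Jefferson.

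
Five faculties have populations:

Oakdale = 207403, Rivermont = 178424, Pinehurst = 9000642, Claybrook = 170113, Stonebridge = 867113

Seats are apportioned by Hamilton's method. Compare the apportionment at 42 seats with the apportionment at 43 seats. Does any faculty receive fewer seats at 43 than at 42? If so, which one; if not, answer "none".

none

At 42 seats: Oakdale 1, Rivermont 1, Pinehurst 36, Claybrook 1, Stonebridge 3.
At 43 seats: Oakdale 1, Rivermont 1, Pinehurst 37, Claybrook 1, Stonebridge 3.
No faculty's allocation decreased.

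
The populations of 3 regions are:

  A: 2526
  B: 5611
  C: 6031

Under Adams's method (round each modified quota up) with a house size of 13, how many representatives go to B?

Standard divisor 14168/13 ≈ 1089.846; standard quotas: A 2.318, B 5.148, C 5.534.
Rounding up gives 3, 6, 6 = 15 seats, so the divisor must be adjusted.
With modified divisor 1230: modified quotas A 2.054, B 4.562, C 4.903.
Rounding up: A 3, B 5, C 5 (total 13).
B receives 5.

5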